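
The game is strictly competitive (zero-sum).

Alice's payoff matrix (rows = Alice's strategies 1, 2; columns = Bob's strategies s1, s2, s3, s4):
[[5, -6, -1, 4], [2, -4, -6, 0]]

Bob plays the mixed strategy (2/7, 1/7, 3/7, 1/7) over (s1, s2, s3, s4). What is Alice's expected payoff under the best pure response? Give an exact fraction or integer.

1: (5)·(2/7) + (-6)·(1/7) + (-1)·(3/7) + (4)·(1/7) = 5/7.
2: (2)·(2/7) + (-4)·(1/7) + (-6)·(3/7) + (0)·(1/7) = -18/7.
The best pure response is 1 with expected payoff 5/7.

5/7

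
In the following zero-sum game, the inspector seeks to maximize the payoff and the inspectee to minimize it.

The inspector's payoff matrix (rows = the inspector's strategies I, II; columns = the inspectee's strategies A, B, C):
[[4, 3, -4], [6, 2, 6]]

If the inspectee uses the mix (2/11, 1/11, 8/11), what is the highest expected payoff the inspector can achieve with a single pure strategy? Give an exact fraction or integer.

62/11

I: (4)·(2/11) + (3)·(1/11) + (-4)·(8/11) = -21/11.
II: (6)·(2/11) + (2)·(1/11) + (6)·(8/11) = 62/11.
The best pure response is II with expected payoff 62/11.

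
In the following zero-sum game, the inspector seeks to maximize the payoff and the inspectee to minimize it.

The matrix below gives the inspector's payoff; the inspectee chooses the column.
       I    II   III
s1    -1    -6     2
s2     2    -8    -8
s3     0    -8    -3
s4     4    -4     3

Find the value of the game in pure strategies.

Row minima: -6, -8, -8, -4 → the inspector's maximin is -4.
Column maxima: 4, -4, 3 → the inspectee's minimax is -4.
They coincide at (s4, II), so the value is -4.

-4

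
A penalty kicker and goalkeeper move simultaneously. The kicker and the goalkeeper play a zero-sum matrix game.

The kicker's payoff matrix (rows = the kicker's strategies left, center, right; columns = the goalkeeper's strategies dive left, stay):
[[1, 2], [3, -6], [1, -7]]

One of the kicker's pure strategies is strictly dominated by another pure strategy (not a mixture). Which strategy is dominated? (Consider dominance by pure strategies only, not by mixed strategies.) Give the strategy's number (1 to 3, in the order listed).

3

Compare right with center: 3 > 1, -6 > -7.
So center strictly dominates right for the kicker; right is strictly dominated.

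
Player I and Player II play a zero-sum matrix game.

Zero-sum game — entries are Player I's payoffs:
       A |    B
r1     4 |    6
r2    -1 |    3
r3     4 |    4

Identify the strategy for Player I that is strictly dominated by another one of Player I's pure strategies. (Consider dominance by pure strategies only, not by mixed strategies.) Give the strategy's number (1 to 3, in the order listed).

Compare r2 with r1: 4 > -1, 6 > 3.
So r1 strictly dominates r2 for Player I; r2 is strictly dominated.

2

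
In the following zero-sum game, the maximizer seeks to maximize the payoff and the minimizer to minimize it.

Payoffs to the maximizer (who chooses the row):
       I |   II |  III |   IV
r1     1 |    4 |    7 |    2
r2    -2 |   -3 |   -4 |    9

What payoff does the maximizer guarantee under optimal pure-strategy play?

1

Row minima: 1, -4 → the maximizer's maximin is 1.
Column maxima: 1, 4, 7, 9 → the minimizer's minimax is 1.
They coincide at (r1, I), so the value is 1.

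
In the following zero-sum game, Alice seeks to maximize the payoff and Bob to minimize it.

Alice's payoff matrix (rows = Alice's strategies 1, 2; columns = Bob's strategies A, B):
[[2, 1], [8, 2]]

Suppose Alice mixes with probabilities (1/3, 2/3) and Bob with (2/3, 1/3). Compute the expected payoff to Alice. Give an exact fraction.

Against (2/3, 1/3), each row's expected payoff is 1: 5/3; 2: 6.
Taking the (1/3, 2/3)-weighted average: (1/3)·(5/3) + (2/3)·(6) = 41/9.

41/9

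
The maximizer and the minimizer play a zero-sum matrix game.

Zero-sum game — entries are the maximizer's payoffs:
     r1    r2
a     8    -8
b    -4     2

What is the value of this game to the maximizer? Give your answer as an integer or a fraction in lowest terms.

-8/11

Row minima are -8 and -4, so the maximizer's maximin is -4; column maxima are 8 and 2, so the minimizer's minimax is 2. These differ, so the equilibrium is in mixed strategies.
Let the maximizer play a with probability p. The minimizer is indifferent when 8p − 4(1−p) = −8p + 2(1−p), giving p = 3/11.
Let the minimizer play r1 with probability q. The maximizer is indifferent when 8q − 8(1−q) = −4q + 2(1−q), giving q = 5/11.
The value is 8·(5/11) + (-8)·(6/11) = -8/11.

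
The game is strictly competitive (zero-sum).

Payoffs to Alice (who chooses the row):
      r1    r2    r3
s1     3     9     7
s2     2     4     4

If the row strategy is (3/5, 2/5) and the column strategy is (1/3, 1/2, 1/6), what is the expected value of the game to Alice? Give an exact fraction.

16/3

Against (1/3, 1/2, 1/6), each row's expected payoff is s1: 20/3; s2: 10/3.
Taking the (3/5, 2/5)-weighted average: (3/5)·(20/3) + (2/5)·(10/3) = 16/3.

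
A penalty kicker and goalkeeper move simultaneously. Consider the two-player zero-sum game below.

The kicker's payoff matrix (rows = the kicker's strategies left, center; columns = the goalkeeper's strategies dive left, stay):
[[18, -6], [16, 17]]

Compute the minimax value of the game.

402/25

Row minima are -6 and 16, so the kicker's maximin is 16; column maxima are 18 and 17, so the goalkeeper's minimax is 17. These differ, so the equilibrium is in mixed strategies.
Let the kicker play left with probability p. The goalkeeper is indifferent when 18p + 16(1−p) = −6p + 17(1−p), giving p = 1/25.
Let the goalkeeper play dive left with probability q. The kicker is indifferent when 18q − 6(1−q) = 16q + 17(1−q), giving q = 23/25.
The value is 18·(23/25) + (-6)·(2/25) = 402/25.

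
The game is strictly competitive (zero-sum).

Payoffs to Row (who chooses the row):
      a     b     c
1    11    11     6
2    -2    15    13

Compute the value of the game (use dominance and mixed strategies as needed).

Column b is strictly dominated by c for Column (it gives Row more in every row).
The remaining 2×2 game on (1, 2) × (a, c) has no saddle point. Let Row play 1 with probability p; indifference gives 11p − 2(1−p) = 6p + 13(1−p), so p = 3/4.
Similarly Column's optimal q on a is 7/20, and the value is 11·(7/20) + (6)·(13/20) = 31/4.

31/4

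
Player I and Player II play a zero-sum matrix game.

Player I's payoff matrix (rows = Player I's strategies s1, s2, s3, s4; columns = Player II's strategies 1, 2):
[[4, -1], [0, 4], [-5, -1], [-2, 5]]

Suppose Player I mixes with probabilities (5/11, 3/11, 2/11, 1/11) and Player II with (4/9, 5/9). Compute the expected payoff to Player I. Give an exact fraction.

Against (4/9, 5/9), each row's expected payoff is s1: 11/9; s2: 20/9; s3: -25/9; s4: 17/9.
Taking the (5/11, 3/11, 2/11, 1/11)-weighted average: (5/11)·(11/9) + (3/11)·(20/9) + (2/11)·(-25/9) + (1/11)·(17/9) = 82/99.

82/99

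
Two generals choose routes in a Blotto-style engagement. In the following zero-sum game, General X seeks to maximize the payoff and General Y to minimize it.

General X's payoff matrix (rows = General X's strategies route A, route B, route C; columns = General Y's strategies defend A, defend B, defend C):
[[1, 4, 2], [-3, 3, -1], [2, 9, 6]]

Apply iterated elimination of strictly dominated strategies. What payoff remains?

2

Column defend C is strictly dominated by defend A for General Y (1<2, -3<-1, 2<6); eliminate defend C.
Column defend B is strictly dominated by defend A for General Y (1<4, -3<3, 2<9); eliminate defend B.
Row route B is strictly dominated by row route A (1>-3); eliminate route B.
Row route A is strictly dominated by row route C (2>1); eliminate route A.
Only (route C, defend A) remains, with payoff 2.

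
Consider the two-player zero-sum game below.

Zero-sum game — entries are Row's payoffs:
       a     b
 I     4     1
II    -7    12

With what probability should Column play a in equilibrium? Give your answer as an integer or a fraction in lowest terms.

1/2

Row minima are 1 and -7, so Row's maximin is 1; column maxima are 4 and 12, so Column's minimax is 4. These differ, so the equilibrium is in mixed strategies.
Let Column play a with probability q. Row is indifferent when 4q + (1−q) = −7q + 12(1−q), giving q = 1/2.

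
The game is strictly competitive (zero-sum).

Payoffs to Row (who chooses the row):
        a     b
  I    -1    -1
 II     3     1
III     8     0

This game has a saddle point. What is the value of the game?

Row minima: -1, 1, 0 → Row's maximin is 1.
Column maxima: 8, 1 → Column's minimax is 1.
They coincide at (II, b), so the value is 1.

1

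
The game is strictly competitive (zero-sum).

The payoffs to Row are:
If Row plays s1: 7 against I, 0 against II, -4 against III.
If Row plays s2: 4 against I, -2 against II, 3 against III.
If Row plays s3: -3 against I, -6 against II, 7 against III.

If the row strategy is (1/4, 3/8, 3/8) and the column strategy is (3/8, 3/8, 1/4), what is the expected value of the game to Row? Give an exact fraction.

23/64

Against (3/8, 3/8, 1/4), each row's expected payoff is s1: 13/8; s2: 3/2; s3: -13/8.
Taking the (1/4, 3/8, 3/8)-weighted average: (1/4)·(13/8) + (3/8)·(3/2) + (3/8)·(-13/8) = 23/64.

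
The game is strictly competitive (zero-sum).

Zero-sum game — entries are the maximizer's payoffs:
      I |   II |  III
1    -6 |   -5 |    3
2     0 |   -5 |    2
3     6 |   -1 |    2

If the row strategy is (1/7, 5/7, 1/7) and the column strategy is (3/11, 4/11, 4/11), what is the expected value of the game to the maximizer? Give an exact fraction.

Against (3/11, 4/11, 4/11), each row's expected payoff is 1: -26/11; 2: -12/11; 3: 2.
Taking the (1/7, 5/7, 1/7)-weighted average: (1/7)·(-26/11) + (5/7)·(-12/11) + (1/7)·(2) = -64/77.

-64/77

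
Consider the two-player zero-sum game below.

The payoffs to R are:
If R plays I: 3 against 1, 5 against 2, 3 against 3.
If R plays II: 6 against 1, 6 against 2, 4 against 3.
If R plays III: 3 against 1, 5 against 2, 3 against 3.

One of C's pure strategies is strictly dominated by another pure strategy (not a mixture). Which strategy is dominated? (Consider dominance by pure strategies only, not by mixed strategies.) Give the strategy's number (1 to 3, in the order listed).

2

C prefers columns that give R less. Compare 2 with 3: 3 < 5, 4 < 6, 3 < 5.
So 3 strictly dominates 2 for C; 2 is strictly dominated.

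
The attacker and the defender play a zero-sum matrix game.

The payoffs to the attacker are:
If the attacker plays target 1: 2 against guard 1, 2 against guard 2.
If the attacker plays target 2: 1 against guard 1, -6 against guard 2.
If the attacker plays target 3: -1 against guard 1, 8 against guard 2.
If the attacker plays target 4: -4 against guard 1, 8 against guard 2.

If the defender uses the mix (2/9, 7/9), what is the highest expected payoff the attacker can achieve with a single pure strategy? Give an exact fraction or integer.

6

target 1: (2)·(2/9) + (2)·(7/9) = 2.
target 2: (1)·(2/9) + (-6)·(7/9) = -40/9.
target 3: (-1)·(2/9) + (8)·(7/9) = 6.
target 4: (-4)·(2/9) + (8)·(7/9) = 16/3.
The best pure response is target 3 with expected payoff 6.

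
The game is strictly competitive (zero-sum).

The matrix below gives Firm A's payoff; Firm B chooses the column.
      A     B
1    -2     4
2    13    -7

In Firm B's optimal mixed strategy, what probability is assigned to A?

Row minima are -2 and -7, so Firm A's maximin is -2; column maxima are 13 and 4, so Firm B's minimax is 4. These differ, so the equilibrium is in mixed strategies.
Let Firm B play A with probability q. Firm A is indifferent when −2q + 4(1−q) = 13q − 7(1−q), giving q = 11/26.

11/26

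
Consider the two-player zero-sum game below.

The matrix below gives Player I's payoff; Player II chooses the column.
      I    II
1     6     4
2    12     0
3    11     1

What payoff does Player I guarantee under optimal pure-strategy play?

Row minima: 4, 0, 1 → Player I's maximin is 4.
Column maxima: 12, 4 → Player II's minimax is 4.
They coincide at (1, II), so the value is 4.

4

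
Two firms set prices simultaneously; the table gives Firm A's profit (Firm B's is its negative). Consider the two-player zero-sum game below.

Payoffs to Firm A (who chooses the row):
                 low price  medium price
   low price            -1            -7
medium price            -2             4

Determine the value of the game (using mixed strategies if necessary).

Row minima are -7 and -2, so Firm A's maximin is -2; column maxima are -1 and 4, so Firm B's minimax is -1. These differ, so the equilibrium is in mixed strategies.
Let Firm A play low price with probability p. Firm B is indifferent when −p − 2(1−p) = −7p + 4(1−p), giving p = 1/2.
Let Firm B play low price with probability q. Firm A is indifferent when −q − 7(1−q) = −2q + 4(1−q), giving q = 11/12.
The value is -1·(11/12) + (-7)·(1/12) = -3/2.

-3/2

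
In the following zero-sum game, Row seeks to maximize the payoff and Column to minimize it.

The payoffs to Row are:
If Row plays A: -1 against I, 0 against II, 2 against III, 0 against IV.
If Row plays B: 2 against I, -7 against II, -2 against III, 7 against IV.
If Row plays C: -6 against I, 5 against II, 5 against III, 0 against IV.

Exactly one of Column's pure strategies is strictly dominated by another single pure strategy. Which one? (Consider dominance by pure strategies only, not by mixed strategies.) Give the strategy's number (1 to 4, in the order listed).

4

Column prefers columns that give Row less. Compare IV with I: -1 < 0, 2 < 7, -6 < 0.
So I strictly dominates IV for Column; IV is strictly dominated.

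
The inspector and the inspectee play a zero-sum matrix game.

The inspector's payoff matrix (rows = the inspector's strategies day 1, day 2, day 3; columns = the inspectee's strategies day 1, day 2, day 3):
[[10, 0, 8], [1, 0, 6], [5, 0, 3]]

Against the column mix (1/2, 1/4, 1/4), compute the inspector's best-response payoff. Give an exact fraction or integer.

day 1: (10)·(1/2) + (0)·(1/4) + (8)·(1/4) = 7.
day 2: (1)·(1/2) + (0)·(1/4) + (6)·(1/4) = 2.
day 3: (5)·(1/2) + (0)·(1/4) + (3)·(1/4) = 13/4.
The best pure response is day 1 with expected payoff 7.

7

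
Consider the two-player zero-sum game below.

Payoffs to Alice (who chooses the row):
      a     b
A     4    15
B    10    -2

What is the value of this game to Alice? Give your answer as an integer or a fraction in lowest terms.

158/23

Row minima are 4 and -2, so Alice's maximin is 4; column maxima are 10 and 15, so Bob's minimax is 10. These differ, so the equilibrium is in mixed strategies.
Let Alice play A with probability p. Bob is indifferent when 4p + 10(1−p) = 15p − 2(1−p), giving p = 12/23.
Let Bob play a with probability q. Alice is indifferent when 4q + 15(1−q) = 10q − 2(1−q), giving q = 17/23.
The value is 4·(17/23) + (15)·(6/23) = 158/23.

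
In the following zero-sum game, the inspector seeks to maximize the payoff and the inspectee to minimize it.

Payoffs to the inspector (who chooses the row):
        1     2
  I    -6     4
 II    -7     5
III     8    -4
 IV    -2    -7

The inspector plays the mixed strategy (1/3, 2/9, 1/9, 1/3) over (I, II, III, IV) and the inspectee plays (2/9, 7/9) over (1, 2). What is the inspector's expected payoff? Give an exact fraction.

Against (2/9, 7/9), each row's expected payoff is I: 16/9; II: 7/3; III: -4/3; IV: -53/9.
Taking the (1/3, 2/9, 1/9, 1/3)-weighted average: (1/3)·(16/9) + (2/9)·(7/3) + (1/9)·(-4/3) + (1/3)·(-53/9) = -1.

-1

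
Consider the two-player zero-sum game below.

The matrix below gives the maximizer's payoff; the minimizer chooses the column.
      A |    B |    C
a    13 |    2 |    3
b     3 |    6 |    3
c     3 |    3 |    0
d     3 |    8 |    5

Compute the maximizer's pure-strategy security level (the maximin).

The worst-case payoff for each row is a: 2, b: 3, c: 0, d: 3.
The best of these is 3.

3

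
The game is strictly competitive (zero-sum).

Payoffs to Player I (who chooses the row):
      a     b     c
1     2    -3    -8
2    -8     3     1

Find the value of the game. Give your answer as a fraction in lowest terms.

Column b is strictly dominated by c for Player II (it gives Player I more in every row).
The remaining 2×2 game on (1, 2) × (a, c) has no saddle point. Let Player I play 1 with probability p; indifference gives 2p − 8(1−p) = −8p + (1−p), so p = 9/19.
Similarly Player II's optimal q on a is 9/19, and the value is 2·(9/19) + (-8)·(10/19) = -62/19.

-62/19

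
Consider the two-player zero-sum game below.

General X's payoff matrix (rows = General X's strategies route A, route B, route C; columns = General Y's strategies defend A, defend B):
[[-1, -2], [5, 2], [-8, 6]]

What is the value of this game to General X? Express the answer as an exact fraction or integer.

Row route A is strictly dominated by row route B, so General X never plays it.
The remaining 2×2 game on (route B, route C) × (defend A, defend B) has no saddle point. Let General X play route B with probability p; indifference gives 5p − 8(1−p) = 2p + 6(1−p), so p = 14/17.
Similarly General Y's optimal q on defend A is 4/17, and the value is 5·(4/17) + (2)·(13/17) = 46/17.

46/17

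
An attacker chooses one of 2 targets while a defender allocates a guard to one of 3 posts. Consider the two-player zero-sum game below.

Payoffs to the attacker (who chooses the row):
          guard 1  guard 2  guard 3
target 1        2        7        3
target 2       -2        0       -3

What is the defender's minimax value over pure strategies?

The worst case (largest entry) in each column is guard 1: 2, guard 2: 7, guard 3: 3.
The best (smallest) of these is 2.

2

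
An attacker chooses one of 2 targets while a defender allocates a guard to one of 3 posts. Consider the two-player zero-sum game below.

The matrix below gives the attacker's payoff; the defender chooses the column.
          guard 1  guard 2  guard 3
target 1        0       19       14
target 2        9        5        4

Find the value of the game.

126/19

Column guard 2 is strictly dominated by guard 3 for the defender (it gives the attacker more in every row).
The remaining 2×2 game on (target 1, target 2) × (guard 1, guard 3) has no saddle point. Let the attacker play target 1 with probability p; indifference gives 9(1−p) = 14p + 4(1−p), so p = 5/19.
Similarly the defender's optimal q on guard 1 is 10/19, and the value is 0·(10/19) + (14)·(9/19) = 126/19.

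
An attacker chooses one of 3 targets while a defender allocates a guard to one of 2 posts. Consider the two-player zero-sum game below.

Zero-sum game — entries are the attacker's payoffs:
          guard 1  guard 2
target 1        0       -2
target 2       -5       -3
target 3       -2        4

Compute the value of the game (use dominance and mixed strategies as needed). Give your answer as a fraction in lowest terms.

Row target 2 is strictly dominated by row target 1, so the attacker never plays it.
The remaining 2×2 game on (target 1, target 3) × (guard 1, guard 2) has no saddle point. Let the attacker play target 1 with probability p; indifference gives −2(1−p) = −2p + 4(1−p), so p = 3/4.
Similarly the defender's optimal q on guard 1 is 3/4, and the value is 0·(3/4) + (-2)·(1/4) = -1/2.

-1/2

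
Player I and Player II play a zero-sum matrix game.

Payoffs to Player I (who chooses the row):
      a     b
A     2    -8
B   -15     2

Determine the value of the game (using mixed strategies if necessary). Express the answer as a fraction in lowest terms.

-116/27

Row minima are -8 and -15, so Player I's maximin is -8; column maxima are 2 and 2, so Player II's minimax is 2. These differ, so the equilibrium is in mixed strategies.
Let Player I play A with probability p. Player II is indifferent when 2p − 15(1−p) = −8p + 2(1−p), giving p = 17/27.
Let Player II play a with probability q. Player I is indifferent when 2q − 8(1−q) = −15q + 2(1−q), giving q = 10/27.
The value is 2·(10/27) + (-8)·(17/27) = -116/27.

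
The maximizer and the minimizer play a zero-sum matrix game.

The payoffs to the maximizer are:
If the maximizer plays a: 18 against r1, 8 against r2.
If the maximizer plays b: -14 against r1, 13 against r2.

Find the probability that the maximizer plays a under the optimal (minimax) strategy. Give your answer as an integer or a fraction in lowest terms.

27/37

Row minima are 8 and -14, so the maximizer's maximin is 8; column maxima are 18 and 13, so the minimizer's minimax is 13. These differ, so the equilibrium is in mixed strategies.
Let the maximizer play a with probability p. The minimizer is indifferent when 18p − 14(1−p) = 8p + 13(1−p), giving p = 27/37.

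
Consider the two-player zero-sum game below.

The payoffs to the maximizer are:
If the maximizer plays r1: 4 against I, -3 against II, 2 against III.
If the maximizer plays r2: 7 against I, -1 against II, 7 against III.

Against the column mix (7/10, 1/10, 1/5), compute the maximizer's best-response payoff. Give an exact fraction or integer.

r1: (4)·(7/10) + (-3)·(1/10) + (2)·(1/5) = 29/10.
r2: (7)·(7/10) + (-1)·(1/10) + (7)·(1/5) = 31/5.
The best pure response is r2 with expected payoff 31/5.

31/5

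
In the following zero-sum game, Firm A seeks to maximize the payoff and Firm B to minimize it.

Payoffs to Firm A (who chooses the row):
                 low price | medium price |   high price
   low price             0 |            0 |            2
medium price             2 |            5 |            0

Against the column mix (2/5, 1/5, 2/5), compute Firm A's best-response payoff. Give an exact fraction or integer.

low price: (0)·(2/5) + (0)·(1/5) + (2)·(2/5) = 4/5.
medium price: (2)·(2/5) + (5)·(1/5) + (0)·(2/5) = 9/5.
The best pure response is medium price with expected payoff 9/5.

9/5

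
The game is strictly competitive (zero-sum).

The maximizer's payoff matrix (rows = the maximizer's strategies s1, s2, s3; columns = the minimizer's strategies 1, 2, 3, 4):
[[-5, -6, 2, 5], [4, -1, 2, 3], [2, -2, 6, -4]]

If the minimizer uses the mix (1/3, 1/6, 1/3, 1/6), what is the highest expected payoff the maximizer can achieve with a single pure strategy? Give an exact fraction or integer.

s1: (-5)·(1/3) + (-6)·(1/6) + (2)·(1/3) + (5)·(1/6) = -7/6.
s2: (4)·(1/3) + (-1)·(1/6) + (2)·(1/3) + (3)·(1/6) = 7/3.
s3: (2)·(1/3) + (-2)·(1/6) + (6)·(1/3) + (-4)·(1/6) = 5/3.
The best pure response is s2 with expected payoff 7/3.

7/3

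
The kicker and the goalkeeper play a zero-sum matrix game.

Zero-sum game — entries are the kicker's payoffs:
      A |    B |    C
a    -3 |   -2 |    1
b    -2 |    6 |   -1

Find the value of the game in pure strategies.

-2

Row minima: -3, -2 → the kicker's maximin is -2.
Column maxima: -2, 6, 1 → the goalkeeper's minimax is -2.
They coincide at (b, A), so the value is -2.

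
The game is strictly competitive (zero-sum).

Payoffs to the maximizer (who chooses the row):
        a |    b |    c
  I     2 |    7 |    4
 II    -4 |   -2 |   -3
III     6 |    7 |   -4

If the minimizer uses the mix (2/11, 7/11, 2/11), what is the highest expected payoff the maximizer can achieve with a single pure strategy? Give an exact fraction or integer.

I: (2)·(2/11) + (7)·(7/11) + (4)·(2/11) = 61/11.
II: (-4)·(2/11) + (-2)·(7/11) + (-3)·(2/11) = -28/11.
III: (6)·(2/11) + (7)·(7/11) + (-4)·(2/11) = 53/11.
The best pure response is I with expected payoff 61/11.

61/11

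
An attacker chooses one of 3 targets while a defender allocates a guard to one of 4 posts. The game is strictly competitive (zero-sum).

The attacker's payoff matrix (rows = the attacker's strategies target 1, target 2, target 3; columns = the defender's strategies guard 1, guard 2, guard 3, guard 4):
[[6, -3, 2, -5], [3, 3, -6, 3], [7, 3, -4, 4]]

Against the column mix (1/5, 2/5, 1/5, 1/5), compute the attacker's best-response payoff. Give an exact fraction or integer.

13/5

target 1: (6)·(1/5) + (-3)·(2/5) + (2)·(1/5) + (-5)·(1/5) = -3/5.
target 2: (3)·(1/5) + (3)·(2/5) + (-6)·(1/5) + (3)·(1/5) = 6/5.
target 3: (7)·(1/5) + (3)·(2/5) + (-4)·(1/5) + (4)·(1/5) = 13/5.
The best pure response is target 3 with expected payoff 13/5.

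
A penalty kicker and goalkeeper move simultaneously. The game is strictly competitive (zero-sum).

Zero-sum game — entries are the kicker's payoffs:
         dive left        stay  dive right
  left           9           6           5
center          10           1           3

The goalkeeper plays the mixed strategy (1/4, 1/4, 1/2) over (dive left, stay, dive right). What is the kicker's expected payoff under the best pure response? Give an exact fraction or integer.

25/4

left: (9)·(1/4) + (6)·(1/4) + (5)·(1/2) = 25/4.
center: (10)·(1/4) + (1)·(1/4) + (3)·(1/2) = 17/4.
The best pure response is left with expected payoff 25/4.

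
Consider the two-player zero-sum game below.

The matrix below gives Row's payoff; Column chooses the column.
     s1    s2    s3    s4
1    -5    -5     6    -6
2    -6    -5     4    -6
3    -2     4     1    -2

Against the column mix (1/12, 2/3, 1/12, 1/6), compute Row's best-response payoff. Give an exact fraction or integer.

9/4

1: (-5)·(1/12) + (-5)·(2/3) + (6)·(1/12) + (-6)·(1/6) = -17/4.
2: (-6)·(1/12) + (-5)·(2/3) + (4)·(1/12) + (-6)·(1/6) = -9/2.
3: (-2)·(1/12) + (4)·(2/3) + (1)·(1/12) + (-2)·(1/6) = 9/4.
The best pure response is 3 with expected payoff 9/4.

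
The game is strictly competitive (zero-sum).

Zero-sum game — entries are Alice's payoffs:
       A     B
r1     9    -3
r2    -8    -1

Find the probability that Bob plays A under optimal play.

2/19

Row minima are -3 and -8, so Alice's maximin is -3; column maxima are 9 and -1, so Bob's minimax is -1. These differ, so the equilibrium is in mixed strategies.
Let Bob play A with probability q. Alice is indifferent when 9q − 3(1−q) = −8q − (1−q), giving q = 2/19.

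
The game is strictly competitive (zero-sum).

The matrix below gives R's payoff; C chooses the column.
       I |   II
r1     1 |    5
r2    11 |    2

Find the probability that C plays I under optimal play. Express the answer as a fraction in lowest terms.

Row minima are 1 and 2, so R's maximin is 2; column maxima are 11 and 5, so C's minimax is 5. These differ, so the equilibrium is in mixed strategies.
Let C play I with probability q. R is indifferent when q + 5(1−q) = 11q + 2(1−q), giving q = 3/13.

3/13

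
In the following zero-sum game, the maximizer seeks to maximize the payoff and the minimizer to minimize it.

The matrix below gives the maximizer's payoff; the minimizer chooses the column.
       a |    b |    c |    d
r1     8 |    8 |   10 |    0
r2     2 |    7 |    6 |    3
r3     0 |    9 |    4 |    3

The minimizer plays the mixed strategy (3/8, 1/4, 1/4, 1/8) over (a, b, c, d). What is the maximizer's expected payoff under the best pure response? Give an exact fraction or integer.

r1: (8)·(3/8) + (8)·(1/4) + (10)·(1/4) + (0)·(1/8) = 15/2.
r2: (2)·(3/8) + (7)·(1/4) + (6)·(1/4) + (3)·(1/8) = 35/8.
r3: (0)·(3/8) + (9)·(1/4) + (4)·(1/4) + (3)·(1/8) = 29/8.
The best pure response is r1 with expected payoff 15/2.

15/2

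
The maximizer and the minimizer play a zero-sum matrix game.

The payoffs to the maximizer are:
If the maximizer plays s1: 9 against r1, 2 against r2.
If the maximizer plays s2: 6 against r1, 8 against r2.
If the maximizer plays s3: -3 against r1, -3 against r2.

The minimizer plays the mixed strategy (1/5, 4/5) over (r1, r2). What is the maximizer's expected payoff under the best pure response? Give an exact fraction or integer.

38/5

s1: (9)·(1/5) + (2)·(4/5) = 17/5.
s2: (6)·(1/5) + (8)·(4/5) = 38/5.
s3: (-3)·(1/5) + (-3)·(4/5) = -3.
The best pure response is s2 with expected payoff 38/5.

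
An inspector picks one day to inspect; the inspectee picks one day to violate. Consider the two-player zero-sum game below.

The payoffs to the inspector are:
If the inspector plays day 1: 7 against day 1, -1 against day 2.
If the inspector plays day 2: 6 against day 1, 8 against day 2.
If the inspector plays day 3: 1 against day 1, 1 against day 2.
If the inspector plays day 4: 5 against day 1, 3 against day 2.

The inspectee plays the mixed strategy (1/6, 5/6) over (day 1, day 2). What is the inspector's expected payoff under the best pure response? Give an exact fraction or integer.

23/3

day 1: (7)·(1/6) + (-1)·(5/6) = 1/3.
day 2: (6)·(1/6) + (8)·(5/6) = 23/3.
day 3: (1)·(1/6) + (1)·(5/6) = 1.
day 4: (5)·(1/6) + (3)·(5/6) = 10/3.
The best pure response is day 2 with expected payoff 23/3.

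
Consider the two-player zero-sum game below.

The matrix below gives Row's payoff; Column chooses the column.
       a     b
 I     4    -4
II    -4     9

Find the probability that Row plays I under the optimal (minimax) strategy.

13/21

Row minima are -4 and -4, so Row's maximin is -4; column maxima are 4 and 9, so Column's minimax is 4. These differ, so the equilibrium is in mixed strategies.
Let Row play I with probability p. Column is indifferent when 4p − 4(1−p) = −4p + 9(1−p), giving p = 13/21.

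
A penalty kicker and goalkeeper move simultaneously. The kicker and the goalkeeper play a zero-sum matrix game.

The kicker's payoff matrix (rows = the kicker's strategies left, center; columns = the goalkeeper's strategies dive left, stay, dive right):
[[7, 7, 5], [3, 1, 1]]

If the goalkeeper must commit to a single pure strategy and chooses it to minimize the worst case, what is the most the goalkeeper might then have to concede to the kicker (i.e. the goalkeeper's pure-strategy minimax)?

5

The worst case (largest entry) in each column is dive left: 7, stay: 7, dive right: 5.
The best (smallest) of these is 5.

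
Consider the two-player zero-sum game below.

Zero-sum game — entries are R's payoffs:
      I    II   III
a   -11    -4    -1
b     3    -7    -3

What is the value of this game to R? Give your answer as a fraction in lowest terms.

Column III is strictly dominated by II for C (it gives R more in every row).
The remaining 2×2 game on (a, b) × (I, II) has no saddle point. Let R play a with probability p; indifference gives −11p + 3(1−p) = −4p − 7(1−p), so p = 10/17.
Similarly C's optimal q on I is 3/17, and the value is -11·(3/17) + (-4)·(14/17) = -89/17.

-89/17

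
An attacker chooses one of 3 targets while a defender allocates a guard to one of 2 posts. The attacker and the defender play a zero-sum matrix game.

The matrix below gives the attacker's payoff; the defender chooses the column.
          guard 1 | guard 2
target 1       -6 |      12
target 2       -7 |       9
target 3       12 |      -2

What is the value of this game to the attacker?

Row target 2 is strictly dominated by row target 1, so the attacker never plays it.
The remaining 2×2 game on (target 1, target 3) × (guard 1, guard 2) has no saddle point. Let the attacker play target 1 with probability p; indifference gives −6p + 12(1−p) = 12p − 2(1−p), so p = 7/16.
Similarly the defender's optimal q on guard 1 is 7/16, and the value is -6·(7/16) + (12)·(9/16) = 33/8.

33/8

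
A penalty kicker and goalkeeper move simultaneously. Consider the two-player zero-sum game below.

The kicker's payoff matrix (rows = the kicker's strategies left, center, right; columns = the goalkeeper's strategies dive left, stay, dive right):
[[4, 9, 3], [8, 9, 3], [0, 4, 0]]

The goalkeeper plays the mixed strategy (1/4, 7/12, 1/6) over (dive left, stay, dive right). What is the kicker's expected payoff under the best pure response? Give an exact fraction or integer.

31/4

left: (4)·(1/4) + (9)·(7/12) + (3)·(1/6) = 27/4.
center: (8)·(1/4) + (9)·(7/12) + (3)·(1/6) = 31/4.
right: (0)·(1/4) + (4)·(7/12) + (0)·(1/6) = 7/3.
The best pure response is center with expected payoff 31/4.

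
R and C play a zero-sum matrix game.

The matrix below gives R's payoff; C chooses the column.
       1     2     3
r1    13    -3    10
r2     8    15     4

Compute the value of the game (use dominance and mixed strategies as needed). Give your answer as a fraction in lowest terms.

Column 1 is strictly dominated by 3 for C (it gives R more in every row).
The remaining 2×2 game on (r1, r2) × (2, 3) has no saddle point. Let R play r1 with probability p; indifference gives −3p + 15(1−p) = 10p + 4(1−p), so p = 11/24.
Similarly C's optimal q on 2 is 1/4, and the value is -3·(1/4) + (10)·(3/4) = 27/4.

27/4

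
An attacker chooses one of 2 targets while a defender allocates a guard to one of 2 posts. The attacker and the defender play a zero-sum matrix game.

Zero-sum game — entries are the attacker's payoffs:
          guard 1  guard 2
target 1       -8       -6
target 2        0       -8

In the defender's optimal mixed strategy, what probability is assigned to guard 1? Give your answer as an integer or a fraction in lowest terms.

1/5

Row minima are -8 and -8, so the attacker's maximin is -8; column maxima are 0 and -6, so the defender's minimax is -6. These differ, so the equilibrium is in mixed strategies.
Let the defender play guard 1 with probability q. The attacker is indifferent when −8q − 6(1−q) = −8(1−q), giving q = 1/5.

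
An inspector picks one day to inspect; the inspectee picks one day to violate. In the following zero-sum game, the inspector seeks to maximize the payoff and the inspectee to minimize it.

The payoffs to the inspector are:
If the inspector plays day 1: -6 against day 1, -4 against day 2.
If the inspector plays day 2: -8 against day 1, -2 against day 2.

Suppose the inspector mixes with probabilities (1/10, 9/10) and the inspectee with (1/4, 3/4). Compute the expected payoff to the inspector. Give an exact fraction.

-18/5

Against (1/4, 3/4), each row's expected payoff is day 1: -9/2; day 2: -7/2.
Taking the (1/10, 9/10)-weighted average: (1/10)·(-9/2) + (9/10)·(-7/2) = -18/5.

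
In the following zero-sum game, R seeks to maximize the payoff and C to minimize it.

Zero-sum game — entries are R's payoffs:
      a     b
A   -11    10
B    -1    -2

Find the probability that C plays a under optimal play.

Row minima are -11 and -2, so R's maximin is -2; column maxima are -1 and 10, so C's minimax is -1. These differ, so the equilibrium is in mixed strategies.
Let C play a with probability q. R is indifferent when −11q + 10(1−q) = −q − 2(1−q), giving q = 6/11.

6/11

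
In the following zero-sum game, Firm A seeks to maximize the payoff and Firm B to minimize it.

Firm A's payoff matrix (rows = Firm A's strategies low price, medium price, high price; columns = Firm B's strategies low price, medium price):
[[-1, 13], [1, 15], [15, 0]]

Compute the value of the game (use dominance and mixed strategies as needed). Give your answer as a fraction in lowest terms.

Row low price is strictly dominated by row medium price, so Firm A never plays it.
The remaining 2×2 game on (medium price, high price) × (low price, medium price) has no saddle point. Let Firm A play medium price with probability p; indifference gives p + 15(1−p) = 15p, so p = 15/29.
Similarly Firm B's optimal q on low price is 15/29, and the value is 1·(15/29) + (15)·(14/29) = 225/29.

225/29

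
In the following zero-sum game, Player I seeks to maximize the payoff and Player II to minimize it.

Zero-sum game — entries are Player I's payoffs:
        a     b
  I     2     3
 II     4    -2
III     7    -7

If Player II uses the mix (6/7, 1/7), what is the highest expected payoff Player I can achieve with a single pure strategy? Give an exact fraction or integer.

5

I: (2)·(6/7) + (3)·(1/7) = 15/7.
II: (4)·(6/7) + (-2)·(1/7) = 22/7.
III: (7)·(6/7) + (-7)·(1/7) = 5.
The best pure response is III with expected payoff 5.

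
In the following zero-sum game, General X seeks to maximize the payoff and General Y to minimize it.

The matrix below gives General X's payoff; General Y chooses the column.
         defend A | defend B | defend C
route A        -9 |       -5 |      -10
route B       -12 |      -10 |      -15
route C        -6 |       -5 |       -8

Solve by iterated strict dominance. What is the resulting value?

-8

Row route B is strictly dominated by row route A (-9>-12, -5>-10, -10>-15); eliminate route B.
Column defend A is strictly dominated by defend C for General Y (-10<-9, -8<-6); eliminate defend A.
Column defend B is strictly dominated by defend C for General Y (-10<-5, -8<-5); eliminate defend B.
Row route A is strictly dominated by row route C (-8>-10); eliminate route A.
Only (route C, defend C) remains, with payoff -8.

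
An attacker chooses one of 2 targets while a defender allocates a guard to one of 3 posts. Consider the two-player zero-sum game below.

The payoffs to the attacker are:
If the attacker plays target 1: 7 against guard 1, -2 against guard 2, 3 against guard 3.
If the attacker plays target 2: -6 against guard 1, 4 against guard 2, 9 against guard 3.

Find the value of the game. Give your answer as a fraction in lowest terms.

Column guard 3 is strictly dominated by guard 2 for the defender (it gives the attacker more in every row).
The remaining 2×2 game on (target 1, target 2) × (guard 1, guard 2) has no saddle point. Let the attacker play target 1 with probability p; indifference gives 7p − 6(1−p) = −2p + 4(1−p), so p = 10/19.
Similarly the defender's optimal q on guard 1 is 6/19, and the value is 7·(6/19) + (-2)·(13/19) = 16/19.

16/19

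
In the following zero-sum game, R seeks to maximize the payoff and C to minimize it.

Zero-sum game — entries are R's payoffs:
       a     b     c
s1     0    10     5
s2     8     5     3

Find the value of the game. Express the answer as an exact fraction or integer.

Column b is strictly dominated by c for C (it gives R more in every row).
The remaining 2×2 game on (s1, s2) × (a, c) has no saddle point. Let R play s1 with probability p; indifference gives 8(1−p) = 5p + 3(1−p), so p = 1/2.
Similarly C's optimal q on a is 1/5, and the value is 0·(1/5) + (5)·(4/5) = 4.

4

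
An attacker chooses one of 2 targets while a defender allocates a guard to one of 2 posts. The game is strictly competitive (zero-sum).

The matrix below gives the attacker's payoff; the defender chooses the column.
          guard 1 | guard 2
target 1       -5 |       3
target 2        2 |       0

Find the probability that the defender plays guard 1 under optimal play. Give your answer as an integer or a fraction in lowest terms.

Row minima are -5 and 0, so the attacker's maximin is 0; column maxima are 2 and 3, so the defender's minimax is 2. These differ, so the equilibrium is in mixed strategies.
Let the defender play guard 1 with probability q. The attacker is indifferent when −5q + 3(1−q) = 2q, giving q = 3/10.

3/10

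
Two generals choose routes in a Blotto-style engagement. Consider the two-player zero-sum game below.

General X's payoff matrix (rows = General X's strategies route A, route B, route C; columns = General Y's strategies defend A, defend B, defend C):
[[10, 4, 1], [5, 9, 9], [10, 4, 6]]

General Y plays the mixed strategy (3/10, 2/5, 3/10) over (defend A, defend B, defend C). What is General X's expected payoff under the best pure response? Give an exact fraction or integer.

route A: (10)·(3/10) + (4)·(2/5) + (1)·(3/10) = 49/10.
route B: (5)·(3/10) + (9)·(2/5) + (9)·(3/10) = 39/5.
route C: (10)·(3/10) + (4)·(2/5) + (6)·(3/10) = 32/5.
The best pure response is route B with expected payoff 39/5.

39/5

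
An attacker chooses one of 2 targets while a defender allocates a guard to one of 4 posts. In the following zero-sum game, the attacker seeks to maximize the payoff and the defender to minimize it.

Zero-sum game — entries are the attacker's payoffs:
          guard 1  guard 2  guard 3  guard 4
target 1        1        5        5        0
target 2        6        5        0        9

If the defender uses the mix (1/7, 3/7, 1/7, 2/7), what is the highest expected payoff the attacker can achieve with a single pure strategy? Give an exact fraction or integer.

target 1: (1)·(1/7) + (5)·(3/7) + (5)·(1/7) + (0)·(2/7) = 3.
target 2: (6)·(1/7) + (5)·(3/7) + (0)·(1/7) + (9)·(2/7) = 39/7.
The best pure response is target 2 with expected payoff 39/7.

39/7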